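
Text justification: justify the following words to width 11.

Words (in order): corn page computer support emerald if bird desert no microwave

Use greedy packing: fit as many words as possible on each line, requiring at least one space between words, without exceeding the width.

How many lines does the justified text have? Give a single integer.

Answer: 7

Derivation:
Line 1: ['corn', 'page'] (min_width=9, slack=2)
Line 2: ['computer'] (min_width=8, slack=3)
Line 3: ['support'] (min_width=7, slack=4)
Line 4: ['emerald', 'if'] (min_width=10, slack=1)
Line 5: ['bird', 'desert'] (min_width=11, slack=0)
Line 6: ['no'] (min_width=2, slack=9)
Line 7: ['microwave'] (min_width=9, slack=2)
Total lines: 7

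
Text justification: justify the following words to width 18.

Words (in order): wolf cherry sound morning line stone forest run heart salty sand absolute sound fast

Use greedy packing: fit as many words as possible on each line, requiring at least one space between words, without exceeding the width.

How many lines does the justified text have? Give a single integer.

Line 1: ['wolf', 'cherry', 'sound'] (min_width=17, slack=1)
Line 2: ['morning', 'line', 'stone'] (min_width=18, slack=0)
Line 3: ['forest', 'run', 'heart'] (min_width=16, slack=2)
Line 4: ['salty', 'sand'] (min_width=10, slack=8)
Line 5: ['absolute', 'sound'] (min_width=14, slack=4)
Line 6: ['fast'] (min_width=4, slack=14)
Total lines: 6

Answer: 6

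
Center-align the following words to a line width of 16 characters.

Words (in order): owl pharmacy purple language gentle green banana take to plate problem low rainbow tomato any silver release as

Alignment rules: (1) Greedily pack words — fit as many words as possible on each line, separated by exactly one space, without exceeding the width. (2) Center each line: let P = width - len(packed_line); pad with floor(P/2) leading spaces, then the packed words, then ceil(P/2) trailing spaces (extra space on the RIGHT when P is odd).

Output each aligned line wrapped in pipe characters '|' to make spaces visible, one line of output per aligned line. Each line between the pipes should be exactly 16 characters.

Line 1: ['owl', 'pharmacy'] (min_width=12, slack=4)
Line 2: ['purple', 'language'] (min_width=15, slack=1)
Line 3: ['gentle', 'green'] (min_width=12, slack=4)
Line 4: ['banana', 'take', 'to'] (min_width=14, slack=2)
Line 5: ['plate', 'problem'] (min_width=13, slack=3)
Line 6: ['low', 'rainbow'] (min_width=11, slack=5)
Line 7: ['tomato', 'any'] (min_width=10, slack=6)
Line 8: ['silver', 'release'] (min_width=14, slack=2)
Line 9: ['as'] (min_width=2, slack=14)

Answer: |  owl pharmacy  |
|purple language |
|  gentle green  |
| banana take to |
| plate problem  |
|  low rainbow   |
|   tomato any   |
| silver release |
|       as       |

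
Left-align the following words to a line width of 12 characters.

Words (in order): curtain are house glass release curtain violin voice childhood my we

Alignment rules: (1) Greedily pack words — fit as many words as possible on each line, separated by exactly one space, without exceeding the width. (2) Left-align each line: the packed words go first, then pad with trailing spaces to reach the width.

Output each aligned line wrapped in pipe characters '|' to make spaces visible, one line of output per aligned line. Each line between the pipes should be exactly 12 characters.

Answer: |curtain are |
|house glass |
|release     |
|curtain     |
|violin voice|
|childhood my|
|we          |

Derivation:
Line 1: ['curtain', 'are'] (min_width=11, slack=1)
Line 2: ['house', 'glass'] (min_width=11, slack=1)
Line 3: ['release'] (min_width=7, slack=5)
Line 4: ['curtain'] (min_width=7, slack=5)
Line 5: ['violin', 'voice'] (min_width=12, slack=0)
Line 6: ['childhood', 'my'] (min_width=12, slack=0)
Line 7: ['we'] (min_width=2, slack=10)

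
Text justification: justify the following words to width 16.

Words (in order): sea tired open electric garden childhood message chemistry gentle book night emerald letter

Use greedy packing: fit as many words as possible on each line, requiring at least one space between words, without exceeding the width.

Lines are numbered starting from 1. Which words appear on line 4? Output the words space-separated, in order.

Line 1: ['sea', 'tired', 'open'] (min_width=14, slack=2)
Line 2: ['electric', 'garden'] (min_width=15, slack=1)
Line 3: ['childhood'] (min_width=9, slack=7)
Line 4: ['message'] (min_width=7, slack=9)
Line 5: ['chemistry', 'gentle'] (min_width=16, slack=0)
Line 6: ['book', 'night'] (min_width=10, slack=6)
Line 7: ['emerald', 'letter'] (min_width=14, slack=2)

Answer: message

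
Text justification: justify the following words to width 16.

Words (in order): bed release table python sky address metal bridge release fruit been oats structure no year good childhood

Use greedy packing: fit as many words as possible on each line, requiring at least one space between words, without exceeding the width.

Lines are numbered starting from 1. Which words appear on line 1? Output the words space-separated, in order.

Answer: bed release

Derivation:
Line 1: ['bed', 'release'] (min_width=11, slack=5)
Line 2: ['table', 'python', 'sky'] (min_width=16, slack=0)
Line 3: ['address', 'metal'] (min_width=13, slack=3)
Line 4: ['bridge', 'release'] (min_width=14, slack=2)
Line 5: ['fruit', 'been', 'oats'] (min_width=15, slack=1)
Line 6: ['structure', 'no'] (min_width=12, slack=4)
Line 7: ['year', 'good'] (min_width=9, slack=7)
Line 8: ['childhood'] (min_width=9, slack=7)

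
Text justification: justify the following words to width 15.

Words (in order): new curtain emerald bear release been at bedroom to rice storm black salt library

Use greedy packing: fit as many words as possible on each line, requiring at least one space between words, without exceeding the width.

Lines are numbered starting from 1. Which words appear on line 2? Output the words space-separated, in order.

Line 1: ['new', 'curtain'] (min_width=11, slack=4)
Line 2: ['emerald', 'bear'] (min_width=12, slack=3)
Line 3: ['release', 'been', 'at'] (min_width=15, slack=0)
Line 4: ['bedroom', 'to', 'rice'] (min_width=15, slack=0)
Line 5: ['storm', 'black'] (min_width=11, slack=4)
Line 6: ['salt', 'library'] (min_width=12, slack=3)

Answer: emerald bear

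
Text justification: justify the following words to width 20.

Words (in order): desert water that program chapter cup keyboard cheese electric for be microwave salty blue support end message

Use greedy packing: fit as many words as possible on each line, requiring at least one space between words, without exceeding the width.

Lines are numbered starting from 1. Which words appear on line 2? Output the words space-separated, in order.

Line 1: ['desert', 'water', 'that'] (min_width=17, slack=3)
Line 2: ['program', 'chapter', 'cup'] (min_width=19, slack=1)
Line 3: ['keyboard', 'cheese'] (min_width=15, slack=5)
Line 4: ['electric', 'for', 'be'] (min_width=15, slack=5)
Line 5: ['microwave', 'salty', 'blue'] (min_width=20, slack=0)
Line 6: ['support', 'end', 'message'] (min_width=19, slack=1)

Answer: program chapter cup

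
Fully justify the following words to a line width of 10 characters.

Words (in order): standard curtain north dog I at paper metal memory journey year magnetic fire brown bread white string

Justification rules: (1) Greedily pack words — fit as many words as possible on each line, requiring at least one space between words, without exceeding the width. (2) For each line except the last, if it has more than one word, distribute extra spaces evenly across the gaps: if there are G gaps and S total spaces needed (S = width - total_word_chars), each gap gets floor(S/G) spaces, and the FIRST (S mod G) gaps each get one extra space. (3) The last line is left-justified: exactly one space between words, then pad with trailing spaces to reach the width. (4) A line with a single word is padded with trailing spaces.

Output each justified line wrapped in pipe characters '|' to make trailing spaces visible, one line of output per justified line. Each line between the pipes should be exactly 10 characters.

Answer: |standard  |
|curtain   |
|north  dog|
|I at paper|
|metal     |
|memory    |
|journey   |
|year      |
|magnetic  |
|fire brown|
|bread     |
|white     |
|string    |

Derivation:
Line 1: ['standard'] (min_width=8, slack=2)
Line 2: ['curtain'] (min_width=7, slack=3)
Line 3: ['north', 'dog'] (min_width=9, slack=1)
Line 4: ['I', 'at', 'paper'] (min_width=10, slack=0)
Line 5: ['metal'] (min_width=5, slack=5)
Line 6: ['memory'] (min_width=6, slack=4)
Line 7: ['journey'] (min_width=7, slack=3)
Line 8: ['year'] (min_width=4, slack=6)
Line 9: ['magnetic'] (min_width=8, slack=2)
Line 10: ['fire', 'brown'] (min_width=10, slack=0)
Line 11: ['bread'] (min_width=5, slack=5)
Line 12: ['white'] (min_width=5, slack=5)
Line 13: ['string'] (min_width=6, slack=4)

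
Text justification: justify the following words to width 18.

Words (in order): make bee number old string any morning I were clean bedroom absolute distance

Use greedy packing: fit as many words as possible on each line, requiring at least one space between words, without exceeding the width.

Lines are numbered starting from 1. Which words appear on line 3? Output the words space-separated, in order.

Line 1: ['make', 'bee', 'number'] (min_width=15, slack=3)
Line 2: ['old', 'string', 'any'] (min_width=14, slack=4)
Line 3: ['morning', 'I', 'were'] (min_width=14, slack=4)
Line 4: ['clean', 'bedroom'] (min_width=13, slack=5)
Line 5: ['absolute', 'distance'] (min_width=17, slack=1)

Answer: morning I were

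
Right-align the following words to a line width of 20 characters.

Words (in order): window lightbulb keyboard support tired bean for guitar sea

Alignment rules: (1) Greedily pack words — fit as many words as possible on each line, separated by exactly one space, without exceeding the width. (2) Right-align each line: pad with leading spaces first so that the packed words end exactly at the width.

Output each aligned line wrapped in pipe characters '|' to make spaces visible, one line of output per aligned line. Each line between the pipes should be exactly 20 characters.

Line 1: ['window', 'lightbulb'] (min_width=16, slack=4)
Line 2: ['keyboard', 'support'] (min_width=16, slack=4)
Line 3: ['tired', 'bean', 'for'] (min_width=14, slack=6)
Line 4: ['guitar', 'sea'] (min_width=10, slack=10)

Answer: |    window lightbulb|
|    keyboard support|
|      tired bean for|
|          guitar sea|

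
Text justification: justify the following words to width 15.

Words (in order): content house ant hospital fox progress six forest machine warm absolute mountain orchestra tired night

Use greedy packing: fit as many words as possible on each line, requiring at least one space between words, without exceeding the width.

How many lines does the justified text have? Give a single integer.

Answer: 9

Derivation:
Line 1: ['content', 'house'] (min_width=13, slack=2)
Line 2: ['ant', 'hospital'] (min_width=12, slack=3)
Line 3: ['fox', 'progress'] (min_width=12, slack=3)
Line 4: ['six', 'forest'] (min_width=10, slack=5)
Line 5: ['machine', 'warm'] (min_width=12, slack=3)
Line 6: ['absolute'] (min_width=8, slack=7)
Line 7: ['mountain'] (min_width=8, slack=7)
Line 8: ['orchestra', 'tired'] (min_width=15, slack=0)
Line 9: ['night'] (min_width=5, slack=10)
Total lines: 9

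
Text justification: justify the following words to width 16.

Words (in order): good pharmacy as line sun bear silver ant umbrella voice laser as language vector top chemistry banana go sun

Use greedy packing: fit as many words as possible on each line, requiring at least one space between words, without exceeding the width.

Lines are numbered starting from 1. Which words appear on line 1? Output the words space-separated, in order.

Line 1: ['good', 'pharmacy', 'as'] (min_width=16, slack=0)
Line 2: ['line', 'sun', 'bear'] (min_width=13, slack=3)
Line 3: ['silver', 'ant'] (min_width=10, slack=6)
Line 4: ['umbrella', 'voice'] (min_width=14, slack=2)
Line 5: ['laser', 'as'] (min_width=8, slack=8)
Line 6: ['language', 'vector'] (min_width=15, slack=1)
Line 7: ['top', 'chemistry'] (min_width=13, slack=3)
Line 8: ['banana', 'go', 'sun'] (min_width=13, slack=3)

Answer: good pharmacy as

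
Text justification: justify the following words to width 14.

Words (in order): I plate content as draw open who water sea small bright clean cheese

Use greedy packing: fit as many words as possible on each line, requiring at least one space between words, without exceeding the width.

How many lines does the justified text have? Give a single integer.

Answer: 6

Derivation:
Line 1: ['I', 'plate'] (min_width=7, slack=7)
Line 2: ['content', 'as'] (min_width=10, slack=4)
Line 3: ['draw', 'open', 'who'] (min_width=13, slack=1)
Line 4: ['water', 'sea'] (min_width=9, slack=5)
Line 5: ['small', 'bright'] (min_width=12, slack=2)
Line 6: ['clean', 'cheese'] (min_width=12, slack=2)
Total lines: 6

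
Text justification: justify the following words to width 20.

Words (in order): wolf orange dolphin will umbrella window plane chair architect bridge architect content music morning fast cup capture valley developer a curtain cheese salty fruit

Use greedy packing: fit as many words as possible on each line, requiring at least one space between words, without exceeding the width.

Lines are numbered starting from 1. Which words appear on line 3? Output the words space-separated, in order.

Line 1: ['wolf', 'orange', 'dolphin'] (min_width=19, slack=1)
Line 2: ['will', 'umbrella', 'window'] (min_width=20, slack=0)
Line 3: ['plane', 'chair'] (min_width=11, slack=9)
Line 4: ['architect', 'bridge'] (min_width=16, slack=4)
Line 5: ['architect', 'content'] (min_width=17, slack=3)
Line 6: ['music', 'morning', 'fast'] (min_width=18, slack=2)
Line 7: ['cup', 'capture', 'valley'] (min_width=18, slack=2)
Line 8: ['developer', 'a', 'curtain'] (min_width=19, slack=1)
Line 9: ['cheese', 'salty', 'fruit'] (min_width=18, slack=2)

Answer: plane chair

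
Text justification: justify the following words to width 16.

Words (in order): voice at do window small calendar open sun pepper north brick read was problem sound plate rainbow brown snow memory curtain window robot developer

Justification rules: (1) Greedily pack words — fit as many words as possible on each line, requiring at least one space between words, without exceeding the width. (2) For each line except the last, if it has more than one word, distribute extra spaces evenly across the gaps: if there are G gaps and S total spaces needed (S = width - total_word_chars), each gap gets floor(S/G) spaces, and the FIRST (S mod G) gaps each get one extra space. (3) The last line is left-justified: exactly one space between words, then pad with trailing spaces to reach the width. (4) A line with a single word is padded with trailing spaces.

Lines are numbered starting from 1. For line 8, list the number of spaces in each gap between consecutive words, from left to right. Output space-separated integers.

Answer: 7

Derivation:
Line 1: ['voice', 'at', 'do'] (min_width=11, slack=5)
Line 2: ['window', 'small'] (min_width=12, slack=4)
Line 3: ['calendar', 'open'] (min_width=13, slack=3)
Line 4: ['sun', 'pepper', 'north'] (min_width=16, slack=0)
Line 5: ['brick', 'read', 'was'] (min_width=14, slack=2)
Line 6: ['problem', 'sound'] (min_width=13, slack=3)
Line 7: ['plate', 'rainbow'] (min_width=13, slack=3)
Line 8: ['brown', 'snow'] (min_width=10, slack=6)
Line 9: ['memory', 'curtain'] (min_width=14, slack=2)
Line 10: ['window', 'robot'] (min_width=12, slack=4)
Line 11: ['developer'] (min_width=9, slack=7)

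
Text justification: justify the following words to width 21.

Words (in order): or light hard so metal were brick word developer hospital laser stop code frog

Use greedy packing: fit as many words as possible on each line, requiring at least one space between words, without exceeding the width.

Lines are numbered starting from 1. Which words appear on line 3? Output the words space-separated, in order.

Answer: developer hospital

Derivation:
Line 1: ['or', 'light', 'hard', 'so'] (min_width=16, slack=5)
Line 2: ['metal', 'were', 'brick', 'word'] (min_width=21, slack=0)
Line 3: ['developer', 'hospital'] (min_width=18, slack=3)
Line 4: ['laser', 'stop', 'code', 'frog'] (min_width=20, slack=1)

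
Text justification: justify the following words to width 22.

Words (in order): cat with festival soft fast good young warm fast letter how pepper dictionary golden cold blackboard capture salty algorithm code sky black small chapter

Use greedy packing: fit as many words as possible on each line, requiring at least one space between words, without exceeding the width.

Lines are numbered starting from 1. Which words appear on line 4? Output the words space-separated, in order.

Line 1: ['cat', 'with', 'festival', 'soft'] (min_width=22, slack=0)
Line 2: ['fast', 'good', 'young', 'warm'] (min_width=20, slack=2)
Line 3: ['fast', 'letter', 'how', 'pepper'] (min_width=22, slack=0)
Line 4: ['dictionary', 'golden', 'cold'] (min_width=22, slack=0)
Line 5: ['blackboard', 'capture'] (min_width=18, slack=4)
Line 6: ['salty', 'algorithm', 'code'] (min_width=20, slack=2)
Line 7: ['sky', 'black', 'small'] (min_width=15, slack=7)
Line 8: ['chapter'] (min_width=7, slack=15)

Answer: dictionary golden cold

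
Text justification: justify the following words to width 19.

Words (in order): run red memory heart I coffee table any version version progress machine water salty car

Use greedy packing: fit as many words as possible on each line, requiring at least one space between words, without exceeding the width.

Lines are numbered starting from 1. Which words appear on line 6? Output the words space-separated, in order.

Answer: car

Derivation:
Line 1: ['run', 'red', 'memory'] (min_width=14, slack=5)
Line 2: ['heart', 'I', 'coffee'] (min_width=14, slack=5)
Line 3: ['table', 'any', 'version'] (min_width=17, slack=2)
Line 4: ['version', 'progress'] (min_width=16, slack=3)
Line 5: ['machine', 'water', 'salty'] (min_width=19, slack=0)
Line 6: ['car'] (min_width=3, slack=16)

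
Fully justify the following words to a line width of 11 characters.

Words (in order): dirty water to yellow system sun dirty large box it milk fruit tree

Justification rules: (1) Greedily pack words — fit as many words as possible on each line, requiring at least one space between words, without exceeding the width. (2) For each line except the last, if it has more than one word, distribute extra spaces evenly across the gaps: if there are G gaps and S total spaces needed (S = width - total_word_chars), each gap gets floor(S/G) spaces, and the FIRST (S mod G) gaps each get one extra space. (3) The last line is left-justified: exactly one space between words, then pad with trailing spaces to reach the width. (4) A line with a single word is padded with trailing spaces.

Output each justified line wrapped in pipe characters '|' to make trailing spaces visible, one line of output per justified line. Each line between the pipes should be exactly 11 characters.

Line 1: ['dirty', 'water'] (min_width=11, slack=0)
Line 2: ['to', 'yellow'] (min_width=9, slack=2)
Line 3: ['system', 'sun'] (min_width=10, slack=1)
Line 4: ['dirty', 'large'] (min_width=11, slack=0)
Line 5: ['box', 'it', 'milk'] (min_width=11, slack=0)
Line 6: ['fruit', 'tree'] (min_width=10, slack=1)

Answer: |dirty water|
|to   yellow|
|system  sun|
|dirty large|
|box it milk|
|fruit tree |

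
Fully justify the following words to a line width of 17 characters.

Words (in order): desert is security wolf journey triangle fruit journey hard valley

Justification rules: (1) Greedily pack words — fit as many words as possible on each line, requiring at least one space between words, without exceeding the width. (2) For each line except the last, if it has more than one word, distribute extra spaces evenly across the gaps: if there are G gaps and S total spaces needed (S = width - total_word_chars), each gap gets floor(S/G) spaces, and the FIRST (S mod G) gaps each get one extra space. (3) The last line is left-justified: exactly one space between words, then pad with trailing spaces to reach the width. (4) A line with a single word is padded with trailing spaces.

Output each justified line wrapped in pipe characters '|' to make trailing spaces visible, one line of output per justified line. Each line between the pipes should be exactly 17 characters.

Line 1: ['desert', 'is'] (min_width=9, slack=8)
Line 2: ['security', 'wolf'] (min_width=13, slack=4)
Line 3: ['journey', 'triangle'] (min_width=16, slack=1)
Line 4: ['fruit', 'journey'] (min_width=13, slack=4)
Line 5: ['hard', 'valley'] (min_width=11, slack=6)

Answer: |desert         is|
|security     wolf|
|journey  triangle|
|fruit     journey|
|hard valley      |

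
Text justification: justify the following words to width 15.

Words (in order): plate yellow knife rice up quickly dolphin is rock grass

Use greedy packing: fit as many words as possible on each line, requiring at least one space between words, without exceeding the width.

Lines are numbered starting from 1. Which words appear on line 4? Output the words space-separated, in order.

Answer: is rock grass

Derivation:
Line 1: ['plate', 'yellow'] (min_width=12, slack=3)
Line 2: ['knife', 'rice', 'up'] (min_width=13, slack=2)
Line 3: ['quickly', 'dolphin'] (min_width=15, slack=0)
Line 4: ['is', 'rock', 'grass'] (min_width=13, slack=2)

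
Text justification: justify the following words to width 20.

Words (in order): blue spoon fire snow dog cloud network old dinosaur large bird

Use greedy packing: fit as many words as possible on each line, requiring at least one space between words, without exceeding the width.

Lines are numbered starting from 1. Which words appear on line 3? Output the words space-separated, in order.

Line 1: ['blue', 'spoon', 'fire', 'snow'] (min_width=20, slack=0)
Line 2: ['dog', 'cloud', 'network'] (min_width=17, slack=3)
Line 3: ['old', 'dinosaur', 'large'] (min_width=18, slack=2)
Line 4: ['bird'] (min_width=4, slack=16)

Answer: old dinosaur large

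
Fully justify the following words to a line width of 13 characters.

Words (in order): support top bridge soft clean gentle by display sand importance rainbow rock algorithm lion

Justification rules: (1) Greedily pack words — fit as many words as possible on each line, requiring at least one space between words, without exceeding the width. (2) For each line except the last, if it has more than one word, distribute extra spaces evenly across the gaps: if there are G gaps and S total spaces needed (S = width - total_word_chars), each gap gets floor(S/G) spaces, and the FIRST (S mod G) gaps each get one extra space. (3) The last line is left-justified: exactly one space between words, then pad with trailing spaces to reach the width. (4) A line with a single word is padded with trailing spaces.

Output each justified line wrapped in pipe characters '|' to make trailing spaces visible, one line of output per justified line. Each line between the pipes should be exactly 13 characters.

Line 1: ['support', 'top'] (min_width=11, slack=2)
Line 2: ['bridge', 'soft'] (min_width=11, slack=2)
Line 3: ['clean', 'gentle'] (min_width=12, slack=1)
Line 4: ['by', 'display'] (min_width=10, slack=3)
Line 5: ['sand'] (min_width=4, slack=9)
Line 6: ['importance'] (min_width=10, slack=3)
Line 7: ['rainbow', 'rock'] (min_width=12, slack=1)
Line 8: ['algorithm'] (min_width=9, slack=4)
Line 9: ['lion'] (min_width=4, slack=9)

Answer: |support   top|
|bridge   soft|
|clean  gentle|
|by    display|
|sand         |
|importance   |
|rainbow  rock|
|algorithm    |
|lion         |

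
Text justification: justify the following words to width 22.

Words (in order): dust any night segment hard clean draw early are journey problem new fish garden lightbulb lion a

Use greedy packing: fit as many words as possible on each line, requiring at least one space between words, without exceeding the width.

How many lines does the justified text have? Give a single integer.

Answer: 5

Derivation:
Line 1: ['dust', 'any', 'night', 'segment'] (min_width=22, slack=0)
Line 2: ['hard', 'clean', 'draw', 'early'] (min_width=21, slack=1)
Line 3: ['are', 'journey', 'problem'] (min_width=19, slack=3)
Line 4: ['new', 'fish', 'garden'] (min_width=15, slack=7)
Line 5: ['lightbulb', 'lion', 'a'] (min_width=16, slack=6)
Total lines: 5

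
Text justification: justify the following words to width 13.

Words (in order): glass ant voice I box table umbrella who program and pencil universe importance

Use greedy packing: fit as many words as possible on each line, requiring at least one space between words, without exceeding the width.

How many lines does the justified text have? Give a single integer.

Answer: 8

Derivation:
Line 1: ['glass', 'ant'] (min_width=9, slack=4)
Line 2: ['voice', 'I', 'box'] (min_width=11, slack=2)
Line 3: ['table'] (min_width=5, slack=8)
Line 4: ['umbrella', 'who'] (min_width=12, slack=1)
Line 5: ['program', 'and'] (min_width=11, slack=2)
Line 6: ['pencil'] (min_width=6, slack=7)
Line 7: ['universe'] (min_width=8, slack=5)
Line 8: ['importance'] (min_width=10, slack=3)
Total lines: 8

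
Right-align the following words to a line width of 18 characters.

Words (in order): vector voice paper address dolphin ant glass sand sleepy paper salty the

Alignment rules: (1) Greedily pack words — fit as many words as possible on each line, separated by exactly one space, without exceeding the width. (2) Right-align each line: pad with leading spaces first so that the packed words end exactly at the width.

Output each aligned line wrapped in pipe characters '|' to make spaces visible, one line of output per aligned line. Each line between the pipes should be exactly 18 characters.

Answer: |vector voice paper|
|   address dolphin|
|    ant glass sand|
|sleepy paper salty|
|               the|

Derivation:
Line 1: ['vector', 'voice', 'paper'] (min_width=18, slack=0)
Line 2: ['address', 'dolphin'] (min_width=15, slack=3)
Line 3: ['ant', 'glass', 'sand'] (min_width=14, slack=4)
Line 4: ['sleepy', 'paper', 'salty'] (min_width=18, slack=0)
Line 5: ['the'] (min_width=3, slack=15)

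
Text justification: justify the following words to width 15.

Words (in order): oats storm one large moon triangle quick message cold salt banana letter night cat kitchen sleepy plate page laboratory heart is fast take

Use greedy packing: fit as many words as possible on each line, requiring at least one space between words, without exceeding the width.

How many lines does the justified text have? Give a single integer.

Line 1: ['oats', 'storm', 'one'] (min_width=14, slack=1)
Line 2: ['large', 'moon'] (min_width=10, slack=5)
Line 3: ['triangle', 'quick'] (min_width=14, slack=1)
Line 4: ['message', 'cold'] (min_width=12, slack=3)
Line 5: ['salt', 'banana'] (min_width=11, slack=4)
Line 6: ['letter', 'night'] (min_width=12, slack=3)
Line 7: ['cat', 'kitchen'] (min_width=11, slack=4)
Line 8: ['sleepy', 'plate'] (min_width=12, slack=3)
Line 9: ['page', 'laboratory'] (min_width=15, slack=0)
Line 10: ['heart', 'is', 'fast'] (min_width=13, slack=2)
Line 11: ['take'] (min_width=4, slack=11)
Total lines: 11

Answer: 11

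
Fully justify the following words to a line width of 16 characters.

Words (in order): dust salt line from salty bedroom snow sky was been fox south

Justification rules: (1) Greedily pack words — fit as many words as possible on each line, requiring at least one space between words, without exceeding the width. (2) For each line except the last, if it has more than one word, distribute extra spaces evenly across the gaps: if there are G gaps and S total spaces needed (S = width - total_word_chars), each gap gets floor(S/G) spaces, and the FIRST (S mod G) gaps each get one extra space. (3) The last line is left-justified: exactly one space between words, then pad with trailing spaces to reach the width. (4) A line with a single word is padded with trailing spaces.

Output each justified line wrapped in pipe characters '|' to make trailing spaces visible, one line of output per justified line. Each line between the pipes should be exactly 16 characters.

Answer: |dust  salt  line|
|from       salty|
|bedroom snow sky|
|was   been   fox|
|south           |

Derivation:
Line 1: ['dust', 'salt', 'line'] (min_width=14, slack=2)
Line 2: ['from', 'salty'] (min_width=10, slack=6)
Line 3: ['bedroom', 'snow', 'sky'] (min_width=16, slack=0)
Line 4: ['was', 'been', 'fox'] (min_width=12, slack=4)
Line 5: ['south'] (min_width=5, slack=11)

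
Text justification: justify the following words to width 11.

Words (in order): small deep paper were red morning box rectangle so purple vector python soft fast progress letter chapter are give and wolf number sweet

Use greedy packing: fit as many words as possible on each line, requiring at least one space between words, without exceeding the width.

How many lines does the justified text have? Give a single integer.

Answer: 15

Derivation:
Line 1: ['small', 'deep'] (min_width=10, slack=1)
Line 2: ['paper', 'were'] (min_width=10, slack=1)
Line 3: ['red', 'morning'] (min_width=11, slack=0)
Line 4: ['box'] (min_width=3, slack=8)
Line 5: ['rectangle'] (min_width=9, slack=2)
Line 6: ['so', 'purple'] (min_width=9, slack=2)
Line 7: ['vector'] (min_width=6, slack=5)
Line 8: ['python', 'soft'] (min_width=11, slack=0)
Line 9: ['fast'] (min_width=4, slack=7)
Line 10: ['progress'] (min_width=8, slack=3)
Line 11: ['letter'] (min_width=6, slack=5)
Line 12: ['chapter', 'are'] (min_width=11, slack=0)
Line 13: ['give', 'and'] (min_width=8, slack=3)
Line 14: ['wolf', 'number'] (min_width=11, slack=0)
Line 15: ['sweet'] (min_width=5, slack=6)
Total lines: 15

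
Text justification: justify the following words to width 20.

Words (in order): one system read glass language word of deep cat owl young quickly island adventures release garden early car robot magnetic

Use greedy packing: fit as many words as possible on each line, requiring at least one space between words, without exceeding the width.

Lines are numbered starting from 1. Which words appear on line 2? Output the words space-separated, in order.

Line 1: ['one', 'system', 'read'] (min_width=15, slack=5)
Line 2: ['glass', 'language', 'word'] (min_width=19, slack=1)
Line 3: ['of', 'deep', 'cat', 'owl'] (min_width=15, slack=5)
Line 4: ['young', 'quickly', 'island'] (min_width=20, slack=0)
Line 5: ['adventures', 'release'] (min_width=18, slack=2)
Line 6: ['garden', 'early', 'car'] (min_width=16, slack=4)
Line 7: ['robot', 'magnetic'] (min_width=14, slack=6)

Answer: glass language word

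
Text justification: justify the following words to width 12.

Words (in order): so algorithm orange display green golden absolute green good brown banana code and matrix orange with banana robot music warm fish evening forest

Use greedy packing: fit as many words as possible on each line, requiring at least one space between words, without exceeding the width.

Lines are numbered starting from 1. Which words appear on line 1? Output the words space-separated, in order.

Answer: so algorithm

Derivation:
Line 1: ['so', 'algorithm'] (min_width=12, slack=0)
Line 2: ['orange'] (min_width=6, slack=6)
Line 3: ['display'] (min_width=7, slack=5)
Line 4: ['green', 'golden'] (min_width=12, slack=0)
Line 5: ['absolute'] (min_width=8, slack=4)
Line 6: ['green', 'good'] (min_width=10, slack=2)
Line 7: ['brown', 'banana'] (min_width=12, slack=0)
Line 8: ['code', 'and'] (min_width=8, slack=4)
Line 9: ['matrix'] (min_width=6, slack=6)
Line 10: ['orange', 'with'] (min_width=11, slack=1)
Line 11: ['banana', 'robot'] (min_width=12, slack=0)
Line 12: ['music', 'warm'] (min_width=10, slack=2)
Line 13: ['fish', 'evening'] (min_width=12, slack=0)
Line 14: ['forest'] (min_width=6, slack=6)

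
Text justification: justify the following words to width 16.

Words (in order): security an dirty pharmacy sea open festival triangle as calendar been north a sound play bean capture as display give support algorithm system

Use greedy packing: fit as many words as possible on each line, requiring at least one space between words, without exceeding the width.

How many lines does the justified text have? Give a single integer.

Line 1: ['security', 'an'] (min_width=11, slack=5)
Line 2: ['dirty', 'pharmacy'] (min_width=14, slack=2)
Line 3: ['sea', 'open'] (min_width=8, slack=8)
Line 4: ['festival'] (min_width=8, slack=8)
Line 5: ['triangle', 'as'] (min_width=11, slack=5)
Line 6: ['calendar', 'been'] (min_width=13, slack=3)
Line 7: ['north', 'a', 'sound'] (min_width=13, slack=3)
Line 8: ['play', 'bean'] (min_width=9, slack=7)
Line 9: ['capture', 'as'] (min_width=10, slack=6)
Line 10: ['display', 'give'] (min_width=12, slack=4)
Line 11: ['support'] (min_width=7, slack=9)
Line 12: ['algorithm', 'system'] (min_width=16, slack=0)
Total lines: 12

Answer: 12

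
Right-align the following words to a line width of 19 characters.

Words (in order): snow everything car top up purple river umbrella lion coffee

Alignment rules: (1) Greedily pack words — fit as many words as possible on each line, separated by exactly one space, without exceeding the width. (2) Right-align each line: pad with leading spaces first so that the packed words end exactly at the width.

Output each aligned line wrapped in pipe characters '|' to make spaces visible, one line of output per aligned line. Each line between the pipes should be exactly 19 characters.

Answer: |snow everything car|
|top up purple river|
|      umbrella lion|
|             coffee|

Derivation:
Line 1: ['snow', 'everything', 'car'] (min_width=19, slack=0)
Line 2: ['top', 'up', 'purple', 'river'] (min_width=19, slack=0)
Line 3: ['umbrella', 'lion'] (min_width=13, slack=6)
Line 4: ['coffee'] (min_width=6, slack=13)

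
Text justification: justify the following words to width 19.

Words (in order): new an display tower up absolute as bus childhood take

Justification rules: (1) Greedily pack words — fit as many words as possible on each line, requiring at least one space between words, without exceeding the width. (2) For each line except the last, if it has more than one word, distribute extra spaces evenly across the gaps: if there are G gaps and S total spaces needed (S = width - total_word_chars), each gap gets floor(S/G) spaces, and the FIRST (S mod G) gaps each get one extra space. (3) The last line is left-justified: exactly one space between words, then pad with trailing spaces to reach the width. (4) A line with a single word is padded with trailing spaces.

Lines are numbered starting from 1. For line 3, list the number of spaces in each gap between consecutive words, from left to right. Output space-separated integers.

Answer: 3 2

Derivation:
Line 1: ['new', 'an', 'display'] (min_width=14, slack=5)
Line 2: ['tower', 'up', 'absolute'] (min_width=17, slack=2)
Line 3: ['as', 'bus', 'childhood'] (min_width=16, slack=3)
Line 4: ['take'] (min_width=4, slack=15)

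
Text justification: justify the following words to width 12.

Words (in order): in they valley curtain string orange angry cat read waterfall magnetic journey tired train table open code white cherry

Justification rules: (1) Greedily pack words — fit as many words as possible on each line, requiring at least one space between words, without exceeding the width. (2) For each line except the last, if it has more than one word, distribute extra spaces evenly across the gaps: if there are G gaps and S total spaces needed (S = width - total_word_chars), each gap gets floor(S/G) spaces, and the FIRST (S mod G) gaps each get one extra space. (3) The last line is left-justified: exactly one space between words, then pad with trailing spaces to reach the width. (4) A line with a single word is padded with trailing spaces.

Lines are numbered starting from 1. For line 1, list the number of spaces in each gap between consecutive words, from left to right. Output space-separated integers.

Answer: 6

Derivation:
Line 1: ['in', 'they'] (min_width=7, slack=5)
Line 2: ['valley'] (min_width=6, slack=6)
Line 3: ['curtain'] (min_width=7, slack=5)
Line 4: ['string'] (min_width=6, slack=6)
Line 5: ['orange', 'angry'] (min_width=12, slack=0)
Line 6: ['cat', 'read'] (min_width=8, slack=4)
Line 7: ['waterfall'] (min_width=9, slack=3)
Line 8: ['magnetic'] (min_width=8, slack=4)
Line 9: ['journey'] (min_width=7, slack=5)
Line 10: ['tired', 'train'] (min_width=11, slack=1)
Line 11: ['table', 'open'] (min_width=10, slack=2)
Line 12: ['code', 'white'] (min_width=10, slack=2)
Line 13: ['cherry'] (min_width=6, slack=6)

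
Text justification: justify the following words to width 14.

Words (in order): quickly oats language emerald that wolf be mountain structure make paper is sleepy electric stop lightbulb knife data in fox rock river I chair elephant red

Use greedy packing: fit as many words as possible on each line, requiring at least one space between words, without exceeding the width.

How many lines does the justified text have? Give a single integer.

Line 1: ['quickly', 'oats'] (min_width=12, slack=2)
Line 2: ['language'] (min_width=8, slack=6)
Line 3: ['emerald', 'that'] (min_width=12, slack=2)
Line 4: ['wolf', 'be'] (min_width=7, slack=7)
Line 5: ['mountain'] (min_width=8, slack=6)
Line 6: ['structure', 'make'] (min_width=14, slack=0)
Line 7: ['paper', 'is'] (min_width=8, slack=6)
Line 8: ['sleepy'] (min_width=6, slack=8)
Line 9: ['electric', 'stop'] (min_width=13, slack=1)
Line 10: ['lightbulb'] (min_width=9, slack=5)
Line 11: ['knife', 'data', 'in'] (min_width=13, slack=1)
Line 12: ['fox', 'rock', 'river'] (min_width=14, slack=0)
Line 13: ['I', 'chair'] (min_width=7, slack=7)
Line 14: ['elephant', 'red'] (min_width=12, slack=2)
Total lines: 14

Answer: 14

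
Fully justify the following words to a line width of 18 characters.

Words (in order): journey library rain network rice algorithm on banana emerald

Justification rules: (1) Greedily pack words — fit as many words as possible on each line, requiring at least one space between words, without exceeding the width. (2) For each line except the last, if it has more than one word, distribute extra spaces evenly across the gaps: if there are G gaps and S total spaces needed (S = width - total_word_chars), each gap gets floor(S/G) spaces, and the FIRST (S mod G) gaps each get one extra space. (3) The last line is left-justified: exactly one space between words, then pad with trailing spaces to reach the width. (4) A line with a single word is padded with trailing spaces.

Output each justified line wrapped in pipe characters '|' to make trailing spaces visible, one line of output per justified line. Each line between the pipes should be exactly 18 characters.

Answer: |journey    library|
|rain  network rice|
|algorithm       on|
|banana emerald    |

Derivation:
Line 1: ['journey', 'library'] (min_width=15, slack=3)
Line 2: ['rain', 'network', 'rice'] (min_width=17, slack=1)
Line 3: ['algorithm', 'on'] (min_width=12, slack=6)
Line 4: ['banana', 'emerald'] (min_width=14, slack=4)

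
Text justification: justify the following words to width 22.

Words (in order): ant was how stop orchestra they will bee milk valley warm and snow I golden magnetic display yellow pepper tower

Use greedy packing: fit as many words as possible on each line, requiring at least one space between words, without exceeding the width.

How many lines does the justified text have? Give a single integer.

Answer: 6

Derivation:
Line 1: ['ant', 'was', 'how', 'stop'] (min_width=16, slack=6)
Line 2: ['orchestra', 'they', 'will'] (min_width=19, slack=3)
Line 3: ['bee', 'milk', 'valley', 'warm'] (min_width=20, slack=2)
Line 4: ['and', 'snow', 'I', 'golden'] (min_width=17, slack=5)
Line 5: ['magnetic', 'display'] (min_width=16, slack=6)
Line 6: ['yellow', 'pepper', 'tower'] (min_width=19, slack=3)
Total lines: 6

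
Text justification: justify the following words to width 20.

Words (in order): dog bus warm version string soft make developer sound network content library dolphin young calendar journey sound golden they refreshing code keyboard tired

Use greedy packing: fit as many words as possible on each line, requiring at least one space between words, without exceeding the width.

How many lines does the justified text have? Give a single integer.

Answer: 9

Derivation:
Line 1: ['dog', 'bus', 'warm', 'version'] (min_width=20, slack=0)
Line 2: ['string', 'soft', 'make'] (min_width=16, slack=4)
Line 3: ['developer', 'sound'] (min_width=15, slack=5)
Line 4: ['network', 'content'] (min_width=15, slack=5)
Line 5: ['library', 'dolphin'] (min_width=15, slack=5)
Line 6: ['young', 'calendar'] (min_width=14, slack=6)
Line 7: ['journey', 'sound', 'golden'] (min_width=20, slack=0)
Line 8: ['they', 'refreshing', 'code'] (min_width=20, slack=0)
Line 9: ['keyboard', 'tired'] (min_width=14, slack=6)
Total lines: 9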